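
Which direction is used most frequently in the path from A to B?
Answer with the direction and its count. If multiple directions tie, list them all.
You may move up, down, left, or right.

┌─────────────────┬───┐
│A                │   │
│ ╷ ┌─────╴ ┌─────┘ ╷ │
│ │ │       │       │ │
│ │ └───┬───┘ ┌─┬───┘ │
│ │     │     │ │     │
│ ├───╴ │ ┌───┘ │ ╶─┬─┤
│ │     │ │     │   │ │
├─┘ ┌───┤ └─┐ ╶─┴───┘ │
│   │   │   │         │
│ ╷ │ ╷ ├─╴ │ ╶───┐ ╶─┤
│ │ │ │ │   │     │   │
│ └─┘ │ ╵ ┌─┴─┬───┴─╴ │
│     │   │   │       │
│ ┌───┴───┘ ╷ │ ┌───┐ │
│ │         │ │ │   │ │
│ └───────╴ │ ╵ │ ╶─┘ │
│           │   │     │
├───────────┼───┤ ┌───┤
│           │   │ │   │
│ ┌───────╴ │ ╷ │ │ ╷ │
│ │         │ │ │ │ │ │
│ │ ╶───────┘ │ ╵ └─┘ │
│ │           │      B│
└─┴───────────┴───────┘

Directions: right, down, down, right, right, down, left, left, down, left, down, down, down, down, right, right, right, right, right, up, up, right, down, down, right, up, up, right, right, right, down, down, left, left, down, down, down, right, right
Counts: {'right': 15, 'down': 15, 'left': 5, 'up': 4}
Most common: down and right (tied at 15 times each)

Solution:

┌─────────────────┬───┐
│A ↓              │   │
│ ╷ ┌─────╴ ┌─────┘ ╷ │
│ │↓│       │       │ │
│ │ └───┬───┘ ┌─┬───┘ │
│ │↳ → ↓│     │ │     │
│ ├───╴ │ ┌───┘ │ ╶─┬─┤
│ │↓ ← ↲│ │     │   │ │
├─┘ ┌───┤ └─┐ ╶─┴───┘ │
│↓ ↲│   │   │         │
│ ╷ │ ╷ ├─╴ │ ╶───┐ ╶─┤
│↓│ │ │ │   │     │   │
│ └─┘ │ ╵ ┌─┴─┬───┴─╴ │
│↓    │   │↱ ↓│↱ → → ↓│
│ ┌───┴───┘ ╷ │ ┌───┐ │
│↓│        ↑│↓│↑│   │↓│
│ └───────╴ │ ╵ │ ╶─┘ │
│↳ → → → → ↑│↳ ↑│↓ ← ↲│
├───────────┼───┤ ┌───┤
│           │   │↓│   │
│ ┌───────╴ │ ╷ │ │ ╷ │
│ │         │ │ │↓│ │ │
│ │ ╶───────┘ │ ╵ └─┘ │
│ │           │  ↳ → B│
└─┴───────────┴───────┘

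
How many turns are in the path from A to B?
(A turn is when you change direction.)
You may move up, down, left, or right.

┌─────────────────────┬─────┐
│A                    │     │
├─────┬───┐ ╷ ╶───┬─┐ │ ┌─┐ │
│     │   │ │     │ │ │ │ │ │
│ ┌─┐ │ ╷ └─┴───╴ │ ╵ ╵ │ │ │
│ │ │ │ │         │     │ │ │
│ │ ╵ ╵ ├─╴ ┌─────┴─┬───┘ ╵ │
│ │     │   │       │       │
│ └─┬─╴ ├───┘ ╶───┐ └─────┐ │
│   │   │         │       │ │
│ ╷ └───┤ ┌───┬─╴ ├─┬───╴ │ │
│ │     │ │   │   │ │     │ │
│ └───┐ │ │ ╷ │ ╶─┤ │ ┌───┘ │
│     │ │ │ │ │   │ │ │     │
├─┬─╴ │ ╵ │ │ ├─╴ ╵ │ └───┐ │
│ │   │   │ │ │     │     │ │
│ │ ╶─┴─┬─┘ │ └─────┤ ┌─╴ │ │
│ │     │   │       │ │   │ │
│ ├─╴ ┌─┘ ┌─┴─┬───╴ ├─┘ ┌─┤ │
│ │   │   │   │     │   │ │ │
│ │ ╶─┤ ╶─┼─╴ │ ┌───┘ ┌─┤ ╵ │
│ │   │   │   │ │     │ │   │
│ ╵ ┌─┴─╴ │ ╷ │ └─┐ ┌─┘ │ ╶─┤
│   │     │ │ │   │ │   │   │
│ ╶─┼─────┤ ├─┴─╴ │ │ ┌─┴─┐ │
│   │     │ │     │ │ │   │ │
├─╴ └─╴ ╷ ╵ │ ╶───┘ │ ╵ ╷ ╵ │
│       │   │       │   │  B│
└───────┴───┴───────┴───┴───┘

Directions: right, right, right, right, right, right, right, right, right, right, down, down, right, up, up, right, right, down, down, down, down, down, down, down, down, down, down, left, down, right, down, down
Number of turns: 9

Solution:

┌─────────────────────┬─────┐
│A → → → → → → → → → ↓│↱ → ↓│
├─────┬───┐ ╷ ╶───┬─┐ │ ┌─┐ │
│     │   │ │     │ │↓│↑│ │↓│
│ ┌─┐ │ ╷ └─┴───╴ │ ╵ ╵ │ │ │
│ │ │ │ │         │  ↳ ↑│ │↓│
│ │ ╵ ╵ ├─╴ ┌─────┴─┬───┘ ╵ │
│ │     │   │       │      ↓│
│ └─┬─╴ ├───┘ ╶───┐ └─────┐ │
│   │   │         │       │↓│
│ ╷ └───┤ ┌───┬─╴ ├─┬───╴ │ │
│ │     │ │   │   │ │     │↓│
│ └───┐ │ │ ╷ │ ╶─┤ │ ┌───┘ │
│     │ │ │ │ │   │ │ │    ↓│
├─┬─╴ │ ╵ │ │ ├─╴ ╵ │ └───┐ │
│ │   │   │ │ │     │     │↓│
│ │ ╶─┴─┬─┘ │ └─────┤ ┌─╴ │ │
│ │     │   │       │ │   │↓│
│ ├─╴ ┌─┘ ┌─┴─┬───╴ ├─┘ ┌─┤ │
│ │   │   │   │     │   │ │↓│
│ │ ╶─┤ ╶─┼─╴ │ ┌───┘ ┌─┤ ╵ │
│ │   │   │   │ │     │ │↓ ↲│
│ ╵ ┌─┴─╴ │ ╷ │ └─┐ ┌─┘ │ ╶─┤
│   │     │ │ │   │ │   │↳ ↓│
│ ╶─┼─────┤ ├─┴─╴ │ │ ┌─┴─┐ │
│   │     │ │     │ │ │   │↓│
├─╴ └─╴ ╷ ╵ │ ╶───┘ │ ╵ ╷ ╵ │
│       │   │       │   │  B│
└───────┴───┴───────┴───┴───┘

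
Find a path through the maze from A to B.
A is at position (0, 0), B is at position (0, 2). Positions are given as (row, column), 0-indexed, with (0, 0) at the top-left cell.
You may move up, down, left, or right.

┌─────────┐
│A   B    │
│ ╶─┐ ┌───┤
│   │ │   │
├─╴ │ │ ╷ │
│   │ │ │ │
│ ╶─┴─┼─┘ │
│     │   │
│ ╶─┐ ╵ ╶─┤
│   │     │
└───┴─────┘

Finding the shortest path from (0, 0) to (0, 2):
Path length: 2 steps
Directions: right → right

Solution:

┌─────────┐
│A → B    │
│ ╶─┐ ┌───┤
│   │ │   │
├─╴ │ │ ╷ │
│   │ │ │ │
│ ╶─┴─┼─┘ │
│     │   │
│ ╶─┐ ╵ ╶─┤
│   │     │
└───┴─────┘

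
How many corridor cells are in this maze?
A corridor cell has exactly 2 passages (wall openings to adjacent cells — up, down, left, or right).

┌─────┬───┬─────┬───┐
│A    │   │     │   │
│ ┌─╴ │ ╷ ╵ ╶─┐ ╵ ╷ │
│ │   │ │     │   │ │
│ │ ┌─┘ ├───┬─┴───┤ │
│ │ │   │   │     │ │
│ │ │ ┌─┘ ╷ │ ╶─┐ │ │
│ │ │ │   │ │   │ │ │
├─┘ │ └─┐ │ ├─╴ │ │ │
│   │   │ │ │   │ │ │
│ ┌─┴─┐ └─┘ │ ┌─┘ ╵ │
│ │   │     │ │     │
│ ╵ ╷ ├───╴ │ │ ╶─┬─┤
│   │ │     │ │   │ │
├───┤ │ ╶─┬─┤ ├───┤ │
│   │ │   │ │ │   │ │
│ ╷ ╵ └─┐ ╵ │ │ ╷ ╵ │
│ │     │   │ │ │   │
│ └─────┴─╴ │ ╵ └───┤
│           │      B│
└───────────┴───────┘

Counting cells with exactly 2 passages:
Total corridor cells: 84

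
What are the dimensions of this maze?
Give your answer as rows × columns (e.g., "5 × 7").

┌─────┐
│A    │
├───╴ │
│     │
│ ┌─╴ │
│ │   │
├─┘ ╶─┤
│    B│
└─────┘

Counting the maze dimensions:
Rows (vertical): 4
Columns (horizontal): 3
Dimensions: 4 × 3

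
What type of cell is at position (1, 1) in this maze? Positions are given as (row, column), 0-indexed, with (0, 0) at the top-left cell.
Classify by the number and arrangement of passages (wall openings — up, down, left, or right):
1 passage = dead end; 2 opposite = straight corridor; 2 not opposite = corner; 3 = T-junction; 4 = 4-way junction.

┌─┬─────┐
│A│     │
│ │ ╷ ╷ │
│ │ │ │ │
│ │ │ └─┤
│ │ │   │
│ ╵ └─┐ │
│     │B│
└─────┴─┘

Checking cell at (1, 1):
Number of passages: 2
Cell type: straight corridor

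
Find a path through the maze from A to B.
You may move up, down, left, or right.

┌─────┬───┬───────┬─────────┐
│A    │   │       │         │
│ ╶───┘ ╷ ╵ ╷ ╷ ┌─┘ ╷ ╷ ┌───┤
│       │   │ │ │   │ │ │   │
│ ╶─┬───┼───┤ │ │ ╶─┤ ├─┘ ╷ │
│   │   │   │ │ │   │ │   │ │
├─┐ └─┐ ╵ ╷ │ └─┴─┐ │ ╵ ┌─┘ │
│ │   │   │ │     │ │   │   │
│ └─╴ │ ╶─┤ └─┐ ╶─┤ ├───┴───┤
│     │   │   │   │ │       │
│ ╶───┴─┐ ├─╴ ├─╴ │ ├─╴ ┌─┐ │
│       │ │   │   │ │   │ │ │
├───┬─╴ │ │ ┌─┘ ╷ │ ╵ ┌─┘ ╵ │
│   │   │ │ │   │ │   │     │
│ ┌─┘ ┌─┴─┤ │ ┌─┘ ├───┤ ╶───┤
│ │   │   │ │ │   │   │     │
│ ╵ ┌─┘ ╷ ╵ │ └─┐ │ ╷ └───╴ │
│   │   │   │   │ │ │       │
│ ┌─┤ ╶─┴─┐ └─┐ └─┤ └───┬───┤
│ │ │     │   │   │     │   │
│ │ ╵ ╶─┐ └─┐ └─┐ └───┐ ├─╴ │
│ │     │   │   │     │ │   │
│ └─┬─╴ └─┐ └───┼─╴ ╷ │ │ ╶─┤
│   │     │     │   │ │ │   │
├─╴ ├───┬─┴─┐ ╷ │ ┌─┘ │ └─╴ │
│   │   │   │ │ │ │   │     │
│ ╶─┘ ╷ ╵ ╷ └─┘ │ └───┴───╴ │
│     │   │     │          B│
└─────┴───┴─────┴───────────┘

Finding the shortest path through the maze:
Path length: 36 steps
Directions: down → right → right → right → up → right → down → right → up → right → down → down → down → right → down → right → down → left → down → left → down → down → right → down → right → down → right → down → left → down → down → right → right → right → right → right

Solution:

┌─────┬───┬───────┬─────────┐
│A    │↱ ↓│↱ ↓    │         │
│ ╶───┘ ╷ ╵ ╷ ╷ ┌─┘ ╷ ╷ ┌───┤
│↳ → → ↑│↳ ↑│↓│ │   │ │ │   │
│ ╶─┬───┼───┤ │ │ ╶─┤ ├─┘ ╷ │
│   │   │   │↓│ │   │ │   │ │
├─┐ └─┐ ╵ ╷ │ └─┴─┐ │ ╵ ┌─┘ │
│ │   │   │ │↳ ↓  │ │   │   │
│ └─╴ │ ╶─┤ └─┐ ╶─┤ ├───┴───┤
│     │   │   │↳ ↓│ │       │
│ ╶───┴─┐ ├─╴ ├─╴ │ ├─╴ ┌─┐ │
│       │ │   │↓ ↲│ │   │ │ │
├───┬─╴ │ │ ┌─┘ ╷ │ ╵ ┌─┘ ╵ │
│   │   │ │ │↓ ↲│ │   │     │
│ ┌─┘ ┌─┴─┤ │ ┌─┘ ├───┤ ╶───┤
│ │   │   │ │↓│   │   │     │
│ ╵ ┌─┘ ╷ ╵ │ └─┐ │ ╷ └───╴ │
│   │   │   │↳ ↓│ │ │       │
│ ┌─┤ ╶─┴─┐ └─┐ └─┤ └───┬───┤
│ │ │     │   │↳ ↓│     │   │
│ │ ╵ ╶─┐ └─┐ └─┐ └───┐ ├─╴ │
│ │     │   │   │↳ ↓  │ │   │
│ └─┬─╴ └─┐ └───┼─╴ ╷ │ │ ╶─┤
│   │     │     │↓ ↲│ │ │   │
├─╴ ├───┬─┴─┐ ╷ │ ┌─┘ │ └─╴ │
│   │   │   │ │ │↓│   │     │
│ ╶─┘ ╷ ╵ ╷ └─┘ │ └───┴───╴ │
│     │   │     │↳ → → → → B│
└─────┴───┴─────┴───────────┘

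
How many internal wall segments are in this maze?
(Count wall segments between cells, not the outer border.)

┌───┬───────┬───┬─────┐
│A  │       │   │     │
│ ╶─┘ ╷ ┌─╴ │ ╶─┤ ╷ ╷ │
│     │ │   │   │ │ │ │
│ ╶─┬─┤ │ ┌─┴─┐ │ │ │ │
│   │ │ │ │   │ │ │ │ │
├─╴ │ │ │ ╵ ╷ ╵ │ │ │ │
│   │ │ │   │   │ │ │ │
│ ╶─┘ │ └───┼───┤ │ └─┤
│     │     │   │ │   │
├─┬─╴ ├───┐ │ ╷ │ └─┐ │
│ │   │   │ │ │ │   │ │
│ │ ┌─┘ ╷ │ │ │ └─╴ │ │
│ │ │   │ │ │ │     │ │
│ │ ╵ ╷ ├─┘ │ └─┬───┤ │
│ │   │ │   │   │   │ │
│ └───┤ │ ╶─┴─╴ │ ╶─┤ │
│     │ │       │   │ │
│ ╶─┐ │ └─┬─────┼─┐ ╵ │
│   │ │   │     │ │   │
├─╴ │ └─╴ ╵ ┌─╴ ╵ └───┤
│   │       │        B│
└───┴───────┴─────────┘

Counting internal wall segments:
Total internal walls: 100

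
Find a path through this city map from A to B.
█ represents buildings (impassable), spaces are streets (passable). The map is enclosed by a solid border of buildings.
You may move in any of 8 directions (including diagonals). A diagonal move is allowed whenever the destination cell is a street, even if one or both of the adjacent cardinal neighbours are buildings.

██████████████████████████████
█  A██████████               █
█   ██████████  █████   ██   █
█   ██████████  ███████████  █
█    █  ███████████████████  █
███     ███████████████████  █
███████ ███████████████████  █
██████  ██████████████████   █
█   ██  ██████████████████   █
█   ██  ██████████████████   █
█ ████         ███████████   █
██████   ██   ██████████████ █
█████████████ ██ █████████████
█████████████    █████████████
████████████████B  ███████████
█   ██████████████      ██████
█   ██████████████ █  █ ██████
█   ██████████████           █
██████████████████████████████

Finding the shortest path from A to B:
Movement: 8-directional
Path length: 18 steps
Directions: down → down → down-right → down-right → right → down-right → down → down → down → down-right → right → right → right → down-right → down-right → down-right → right → down-right

Solution:

██████████████████████████████
█  A██████████               █
█  ↓██████████  █████   ██   █
█  ↘██████████  ███████████  █
█   ↘█  ███████████████████  █
███  →↘ ███████████████████  █
███████↓███████████████████  █
██████ ↓██████████████████   █
█   ██ ↓██████████████████   █
█   ██ ↘██████████████████   █
█ ████  →→→↘   ███████████   █
██████   ██ ↘ ██████████████ █
█████████████↘██ █████████████
█████████████ →↘ █████████████
████████████████B  ███████████
█   ██████████████      ██████
█   ██████████████ █  █ ██████
█   ██████████████           █
██████████████████████████████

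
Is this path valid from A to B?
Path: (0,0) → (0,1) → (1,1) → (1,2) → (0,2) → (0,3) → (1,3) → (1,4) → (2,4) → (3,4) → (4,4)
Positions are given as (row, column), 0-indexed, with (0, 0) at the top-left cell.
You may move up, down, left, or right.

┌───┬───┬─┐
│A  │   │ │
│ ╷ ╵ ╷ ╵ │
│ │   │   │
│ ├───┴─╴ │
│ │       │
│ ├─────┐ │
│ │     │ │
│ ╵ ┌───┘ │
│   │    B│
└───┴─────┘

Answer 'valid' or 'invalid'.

Checking path validity:
Result: All consecutive moves are passable.

valid

Correct solution:

┌───┬───┬─┐
│A ↓│↱ ↓│ │
│ ╷ ╵ ╷ ╵ │
│ │↳ ↑│↳ ↓│
│ ├───┴─╴ │
│ │      ↓│
│ ├─────┐ │
│ │     │↓│
│ ╵ ┌───┘ │
│   │    B│
└───┴─────┘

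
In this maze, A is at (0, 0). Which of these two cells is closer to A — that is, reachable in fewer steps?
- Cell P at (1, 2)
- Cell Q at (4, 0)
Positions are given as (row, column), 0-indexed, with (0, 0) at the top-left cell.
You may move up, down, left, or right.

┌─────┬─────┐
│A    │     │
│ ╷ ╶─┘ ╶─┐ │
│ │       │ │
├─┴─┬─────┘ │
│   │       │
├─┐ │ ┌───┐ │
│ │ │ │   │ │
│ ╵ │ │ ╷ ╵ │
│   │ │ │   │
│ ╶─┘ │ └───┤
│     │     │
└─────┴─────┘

Shortest path A → P at (1, 2): 3 steps
Shortest path A → Q at (4, 0): 18 steps

P is closer (3 steps vs 18 steps).

Path to P:

┌─────┬─────┐
│A ↓  │     │
│ ╷ ╶─┘ ╶─┐ │
│ │↳ P    │ │
├─┴─┬─────┘ │
│   │       │
├─┐ │ ┌───┐ │
│ │ │ │   │ │
│ ╵ │ │ ╷ ╵ │
│   │ │ │   │
│ ╶─┘ │ └───┤
│     │     │
└─────┴─────┘

Path to Q:

┌─────┬─────┐
│A ↓  │↱ → ↓│
│ ╷ ╶─┘ ╶─┐ │
│ │↳ → ↑  │↓│
├─┴─┬─────┘ │
│   │↓ ← ← ↲│
├─┐ │ ┌───┐ │
│ │ │↓│   │ │
│ ╵ │ │ ╷ ╵ │
│Q  │↓│ │   │
│ ╶─┘ │ └───┤
│↑ ← ↲│     │
└─────┴─────┘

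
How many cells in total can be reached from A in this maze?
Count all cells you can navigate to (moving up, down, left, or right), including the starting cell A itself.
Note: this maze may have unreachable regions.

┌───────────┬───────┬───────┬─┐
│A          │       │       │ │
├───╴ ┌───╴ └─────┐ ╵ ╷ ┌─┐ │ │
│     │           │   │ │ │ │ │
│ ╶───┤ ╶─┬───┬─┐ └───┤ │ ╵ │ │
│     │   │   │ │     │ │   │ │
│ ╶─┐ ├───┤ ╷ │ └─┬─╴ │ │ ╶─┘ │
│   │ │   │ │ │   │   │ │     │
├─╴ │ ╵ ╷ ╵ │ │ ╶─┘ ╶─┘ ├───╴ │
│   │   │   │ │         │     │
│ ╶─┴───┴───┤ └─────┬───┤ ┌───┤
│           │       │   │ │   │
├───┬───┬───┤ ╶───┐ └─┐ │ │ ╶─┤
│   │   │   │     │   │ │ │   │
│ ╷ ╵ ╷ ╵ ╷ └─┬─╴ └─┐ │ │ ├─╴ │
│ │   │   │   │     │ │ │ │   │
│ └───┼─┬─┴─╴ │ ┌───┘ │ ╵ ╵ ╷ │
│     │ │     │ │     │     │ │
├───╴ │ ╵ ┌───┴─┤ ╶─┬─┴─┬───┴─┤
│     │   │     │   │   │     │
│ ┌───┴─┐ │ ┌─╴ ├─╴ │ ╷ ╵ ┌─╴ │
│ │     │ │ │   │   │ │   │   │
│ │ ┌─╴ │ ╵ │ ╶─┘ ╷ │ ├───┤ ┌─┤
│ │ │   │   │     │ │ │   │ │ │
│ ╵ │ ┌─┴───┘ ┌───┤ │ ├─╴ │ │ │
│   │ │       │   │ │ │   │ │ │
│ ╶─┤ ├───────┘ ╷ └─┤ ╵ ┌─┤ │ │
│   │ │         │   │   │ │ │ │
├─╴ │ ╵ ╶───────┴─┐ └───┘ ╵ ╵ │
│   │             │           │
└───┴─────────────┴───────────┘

Using BFS/flood-fill to find all reachable cells from A:
Maze size: 15 × 15 = 225 total cells
All cells are reachable — the maze is fully connected.
Reachable cells: 225

Reachable region (· marks reachable cells):

┌───────────┬───────┬───────┬─┐
│A · · · · ·│· · · ·│· · · ·│·│
├───╴ ┌───╴ └─────┐ ╵ ╷ ┌─┐ │ │
│· · ·│· · · · · ·│· ·│·│·│·│·│
│ ╶───┤ ╶─┬───┬─┐ └───┤ │ ╵ │ │
│· · ·│· ·│· ·│·│· · ·│·│· ·│·│
│ ╶─┐ ├───┤ ╷ │ └─┬─╴ │ │ ╶─┘ │
│· ·│·│· ·│·│·│· ·│· ·│·│· · ·│
├─╴ │ ╵ ╷ ╵ │ │ ╶─┘ ╶─┘ ├───╴ │
│· ·│· ·│· ·│·│· · · · ·│· · ·│
│ ╶─┴───┴───┤ └─────┬───┤ ┌───┤
│· · · · · ·│· · · ·│· ·│·│· ·│
├───┬───┬───┤ ╶───┐ └─┐ │ │ ╶─┤
│· ·│· ·│· ·│· · ·│· ·│·│·│· ·│
│ ╷ ╵ ╷ ╵ ╷ └─┬─╴ └─┐ │ │ ├─╴ │
│·│· ·│· ·│· ·│· · ·│·│·│·│· ·│
│ └───┼─┬─┴─╴ │ ┌───┘ │ ╵ ╵ ╷ │
│· · ·│·│· · ·│·│· · ·│· · ·│·│
├───╴ │ ╵ ┌───┴─┤ ╶─┬─┴─┬───┴─┤
│· · ·│· ·│· · ·│· ·│· ·│· · ·│
│ ┌───┴─┐ │ ┌─╴ ├─╴ │ ╷ ╵ ┌─╴ │
│·│· · ·│·│·│· ·│· ·│·│· ·│· ·│
│ │ ┌─╴ │ ╵ │ ╶─┘ ╷ │ ├───┤ ┌─┤
│·│·│· ·│· ·│· · ·│·│·│· ·│·│·│
│ ╵ │ ┌─┴───┘ ┌───┤ │ ├─╴ │ │ │
│· ·│·│· · · ·│· ·│·│·│· ·│·│·│
│ ╶─┤ ├───────┘ ╷ └─┤ ╵ ┌─┤ │ │
│· ·│·│· · · · ·│· ·│· ·│·│·│·│
├─╴ │ ╵ ╶───────┴─┐ └───┘ ╵ ╵ │
│· ·│· · · · · · ·│· · · · · ·│
└───┴─────────────┴───────────┘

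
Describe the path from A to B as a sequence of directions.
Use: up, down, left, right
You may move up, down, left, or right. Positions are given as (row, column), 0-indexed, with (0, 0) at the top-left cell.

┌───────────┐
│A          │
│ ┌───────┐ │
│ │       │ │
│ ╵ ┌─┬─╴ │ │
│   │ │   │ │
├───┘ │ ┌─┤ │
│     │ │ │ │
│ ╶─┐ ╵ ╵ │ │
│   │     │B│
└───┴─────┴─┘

Finding the path and converting it to directions:
Path through cells: (0,0) → (0,1) → (0,2) → (0,3) → (0,4) → (0,5) → (1,5) → (2,5) → (3,5) → (4,5)
Directions: right, right, right, right, right, down, down, down, down

Solution:

┌───────────┐
│A → → → → ↓│
│ ┌───────┐ │
│ │       │↓│
│ ╵ ┌─┬─╴ │ │
│   │ │   │↓│
├───┘ │ ┌─┤ │
│     │ │ │↓│
│ ╶─┐ ╵ ╵ │ │
│   │     │B│
└───┴─────┴─┘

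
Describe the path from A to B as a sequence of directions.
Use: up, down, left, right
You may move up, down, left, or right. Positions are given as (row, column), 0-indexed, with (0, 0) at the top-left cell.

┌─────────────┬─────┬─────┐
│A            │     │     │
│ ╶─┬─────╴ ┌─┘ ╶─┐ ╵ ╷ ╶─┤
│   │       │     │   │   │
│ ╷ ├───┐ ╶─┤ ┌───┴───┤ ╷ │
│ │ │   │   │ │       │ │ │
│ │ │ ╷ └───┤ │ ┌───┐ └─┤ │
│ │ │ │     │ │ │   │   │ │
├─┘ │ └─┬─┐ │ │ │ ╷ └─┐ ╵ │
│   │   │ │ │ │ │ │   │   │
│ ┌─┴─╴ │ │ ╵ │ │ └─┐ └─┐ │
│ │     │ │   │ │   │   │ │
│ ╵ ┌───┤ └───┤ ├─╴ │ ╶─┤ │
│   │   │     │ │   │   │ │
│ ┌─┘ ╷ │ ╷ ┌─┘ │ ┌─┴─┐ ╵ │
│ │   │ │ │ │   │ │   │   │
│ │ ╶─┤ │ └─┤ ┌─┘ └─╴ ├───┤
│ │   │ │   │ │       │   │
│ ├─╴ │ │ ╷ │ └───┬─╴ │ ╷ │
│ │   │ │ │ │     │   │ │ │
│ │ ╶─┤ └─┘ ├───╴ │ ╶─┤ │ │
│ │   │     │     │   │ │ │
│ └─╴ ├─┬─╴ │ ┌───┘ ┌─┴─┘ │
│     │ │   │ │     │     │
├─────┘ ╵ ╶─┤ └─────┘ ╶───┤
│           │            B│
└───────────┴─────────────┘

Finding the path and converting it to directions:
Path through cells: (0,0) → (1,0) → (1,1) → (2,1) → (3,1) → (4,1) → (4,0) → (5,0) → (6,0) → (6,1) → (5,1) → (5,2) → (5,3) → (4,3) → (4,2) → (3,2) → (2,2) → (2,3) → (3,3) → (3,4) → (3,5) → (4,5) → (5,5) → (5,6) → (4,6) → (3,6) → (2,6) → (1,6) → (1,7) → (0,7) → (0,8) → (0,9) → (1,9) → (1,10) → (0,10) → (0,11) → (1,11) → (1,12) → (2,12) → (3,12) → (4,12) → (4,11) → (3,11) → (3,10) → (2,10) → (2,9) → (2,8) → (2,7) → (3,7) → (4,7) → (5,7) → (6,7) → (7,7) → (7,6) → (8,6) → (9,6) → (9,7) → (9,8) → (10,8) → (10,7) → (10,6) → (11,6) → (12,6) → (12,7) → (12,8) → (12,9) → (12,10) → (12,11) → (12,12)
Directions: down, right, down, down, down, left, down, down, right, up, right, right, up, left, up, up, right, down, right, right, down, down, right, up, up, up, up, right, up, right, right, down, right, up, right, down, right, down, down, down, left, up, left, up, left, left, left, down, down, down, down, down, left, down, down, right, right, down, left, left, down, down, right, right, right, right, right, right

Solution:

┌─────────────┬─────┬─────┐
│A            │↱ → ↓│↱ ↓  │
│ ╶─┬─────╴ ┌─┘ ╶─┐ ╵ ╷ ╶─┤
│↳ ↓│       │↱ ↑  │↳ ↑│↳ ↓│
│ ╷ ├───┐ ╶─┤ ┌───┴───┤ ╷ │
│ │↓│↱ ↓│   │↑│↓ ← ← ↰│ │↓│
│ │ │ ╷ └───┤ │ ┌───┐ └─┤ │
│ │↓│↑│↳ → ↓│↑│↓│   │↑ ↰│↓│
├─┘ │ └─┬─┐ │ │ │ ╷ └─┐ ╵ │
│↓ ↲│↑ ↰│ │↓│↑│↓│ │   │↑ ↲│
│ ┌─┴─╴ │ │ ╵ │ │ └─┐ └─┐ │
│↓│↱ → ↑│ │↳ ↑│↓│   │   │ │
│ ╵ ┌───┤ └───┤ ├─╴ │ ╶─┤ │
│↳ ↑│   │     │↓│   │   │ │
│ ┌─┘ ╷ │ ╷ ┌─┘ │ ┌─┴─┐ ╵ │
│ │   │ │ │ │↓ ↲│ │   │   │
│ │ ╶─┤ │ └─┤ ┌─┘ └─╴ ├───┤
│ │   │ │   │↓│       │   │
│ ├─╴ │ │ ╷ │ └───┬─╴ │ ╷ │
│ │   │ │ │ │↳ → ↓│   │ │ │
│ │ ╶─┤ └─┘ ├───╴ │ ╶─┤ │ │
│ │   │     │↓ ← ↲│   │ │ │
│ └─╴ ├─┬─╴ │ ┌───┘ ┌─┴─┘ │
│     │ │   │↓│     │     │
├─────┘ ╵ ╶─┤ └─────┘ ╶───┤
│           │↳ → → → → → B│
└───────────┴─────────────┘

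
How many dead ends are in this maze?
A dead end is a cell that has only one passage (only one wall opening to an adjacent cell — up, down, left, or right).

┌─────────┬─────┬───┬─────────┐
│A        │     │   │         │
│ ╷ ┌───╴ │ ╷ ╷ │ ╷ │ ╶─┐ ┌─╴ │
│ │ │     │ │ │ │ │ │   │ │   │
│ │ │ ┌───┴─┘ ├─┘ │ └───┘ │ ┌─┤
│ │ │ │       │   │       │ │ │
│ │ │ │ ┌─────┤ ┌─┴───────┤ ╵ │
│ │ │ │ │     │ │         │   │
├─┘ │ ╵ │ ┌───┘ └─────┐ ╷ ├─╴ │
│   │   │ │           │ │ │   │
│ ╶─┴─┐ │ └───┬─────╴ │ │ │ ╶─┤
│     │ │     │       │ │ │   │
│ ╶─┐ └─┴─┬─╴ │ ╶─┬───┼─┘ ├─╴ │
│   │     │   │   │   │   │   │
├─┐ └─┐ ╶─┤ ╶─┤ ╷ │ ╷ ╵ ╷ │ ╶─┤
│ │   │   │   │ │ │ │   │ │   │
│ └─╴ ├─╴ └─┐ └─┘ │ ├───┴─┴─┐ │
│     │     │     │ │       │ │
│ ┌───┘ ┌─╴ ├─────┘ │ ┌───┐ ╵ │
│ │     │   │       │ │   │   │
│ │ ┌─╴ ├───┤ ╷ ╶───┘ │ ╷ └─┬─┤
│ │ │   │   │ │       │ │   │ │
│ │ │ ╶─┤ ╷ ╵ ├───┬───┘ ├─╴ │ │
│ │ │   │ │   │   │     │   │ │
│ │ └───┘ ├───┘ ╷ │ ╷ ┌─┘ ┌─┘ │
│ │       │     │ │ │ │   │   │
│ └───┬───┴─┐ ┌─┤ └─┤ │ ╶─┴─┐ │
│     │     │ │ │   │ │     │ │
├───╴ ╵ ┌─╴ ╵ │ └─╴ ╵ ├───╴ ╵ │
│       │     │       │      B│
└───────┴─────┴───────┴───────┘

Checking each cell for number of passages:

Dead ends found at positions:
  (1, 5)
  (1, 7)
  (1, 11)
  (2, 14)
  (3, 0)
  (3, 6)
  (3, 8)
  (4, 5)
  (5, 3)
  (5, 11)
  (6, 4)
  (7, 0)
  (7, 7)
  (7, 12)
  (9, 4)
  (10, 14)
  (11, 3)
  (12, 5)
  (12, 9)
  (12, 13)
  (13, 7)
  (14, 0)
  (14, 4)
  (14, 11)
Total dead ends: 24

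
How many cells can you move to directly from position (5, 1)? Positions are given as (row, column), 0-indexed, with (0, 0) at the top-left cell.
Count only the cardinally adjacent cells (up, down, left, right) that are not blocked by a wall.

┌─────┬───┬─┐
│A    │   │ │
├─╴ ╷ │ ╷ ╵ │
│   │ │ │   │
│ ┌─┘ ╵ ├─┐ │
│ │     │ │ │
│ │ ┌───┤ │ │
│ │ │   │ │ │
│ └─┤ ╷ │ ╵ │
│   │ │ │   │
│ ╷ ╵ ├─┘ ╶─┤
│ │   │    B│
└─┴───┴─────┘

Checking passable neighbors of (5, 1):
Neighbors: (4, 1), (5, 2)
Count: 2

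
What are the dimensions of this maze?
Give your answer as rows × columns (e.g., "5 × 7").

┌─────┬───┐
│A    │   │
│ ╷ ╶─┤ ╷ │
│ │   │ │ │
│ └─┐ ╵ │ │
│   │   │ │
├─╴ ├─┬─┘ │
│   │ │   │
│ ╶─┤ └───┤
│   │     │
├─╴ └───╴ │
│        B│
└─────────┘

Counting the maze dimensions:
Rows (vertical): 6
Columns (horizontal): 5
Dimensions: 6 × 5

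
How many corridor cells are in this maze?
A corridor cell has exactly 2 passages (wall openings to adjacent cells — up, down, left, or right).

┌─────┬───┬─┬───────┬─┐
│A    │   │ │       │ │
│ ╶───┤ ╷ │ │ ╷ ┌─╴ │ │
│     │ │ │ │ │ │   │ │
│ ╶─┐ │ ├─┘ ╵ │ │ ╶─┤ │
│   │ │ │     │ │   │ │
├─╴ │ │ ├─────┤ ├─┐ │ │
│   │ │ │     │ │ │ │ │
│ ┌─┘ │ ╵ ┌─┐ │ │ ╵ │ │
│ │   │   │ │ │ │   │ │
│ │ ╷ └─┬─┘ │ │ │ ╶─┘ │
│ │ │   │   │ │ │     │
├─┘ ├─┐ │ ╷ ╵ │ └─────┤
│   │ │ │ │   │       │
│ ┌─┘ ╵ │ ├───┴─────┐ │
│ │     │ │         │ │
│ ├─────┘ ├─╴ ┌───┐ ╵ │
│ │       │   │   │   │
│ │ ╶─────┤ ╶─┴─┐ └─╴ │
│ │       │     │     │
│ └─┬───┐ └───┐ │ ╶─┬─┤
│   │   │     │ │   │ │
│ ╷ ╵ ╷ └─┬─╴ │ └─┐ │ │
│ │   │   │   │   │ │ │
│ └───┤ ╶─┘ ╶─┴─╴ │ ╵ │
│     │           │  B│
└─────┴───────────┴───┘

Counting cells with exactly 2 passages:
Total corridor cells: 115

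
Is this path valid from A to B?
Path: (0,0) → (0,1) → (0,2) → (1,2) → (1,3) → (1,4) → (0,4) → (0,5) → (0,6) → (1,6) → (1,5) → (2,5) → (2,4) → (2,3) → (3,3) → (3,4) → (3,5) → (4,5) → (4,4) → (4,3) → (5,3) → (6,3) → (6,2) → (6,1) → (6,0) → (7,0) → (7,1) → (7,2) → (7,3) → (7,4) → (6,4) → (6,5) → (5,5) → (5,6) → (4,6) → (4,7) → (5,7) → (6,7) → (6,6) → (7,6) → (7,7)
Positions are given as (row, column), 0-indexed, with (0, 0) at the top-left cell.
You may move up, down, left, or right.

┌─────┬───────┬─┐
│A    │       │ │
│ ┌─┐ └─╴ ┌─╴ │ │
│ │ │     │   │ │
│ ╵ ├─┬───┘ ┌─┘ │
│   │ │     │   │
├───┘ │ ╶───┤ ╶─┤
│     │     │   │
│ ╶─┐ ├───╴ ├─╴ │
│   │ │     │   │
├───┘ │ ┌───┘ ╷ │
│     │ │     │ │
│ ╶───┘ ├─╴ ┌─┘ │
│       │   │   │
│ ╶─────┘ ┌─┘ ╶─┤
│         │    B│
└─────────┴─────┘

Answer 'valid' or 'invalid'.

Checking path validity:
Result: All consecutive moves are passable.

valid

Correct solution:

┌─────┬───────┬─┐
│A → ↓│  ↱ → ↓│ │
│ ┌─┐ └─╴ ┌─╴ │ │
│ │ │↳ → ↑│↓ ↲│ │
│ ╵ ├─┬───┘ ┌─┘ │
│   │ │↓ ← ↲│   │
├───┘ │ ╶───┤ ╶─┤
│     │↳ → ↓│   │
│ ╶─┐ ├───╴ ├─╴ │
│   │ │↓ ← ↲│↱ ↓│
├───┘ │ ┌───┘ ╷ │
│     │↓│  ↱ ↑│↓│
│ ╶───┘ ├─╴ ┌─┘ │
│↓ ← ← ↲│↱ ↑│↓ ↲│
│ ╶─────┘ ┌─┘ ╶─┤
│↳ → → → ↑│  ↳ B│
└─────────┴─────┘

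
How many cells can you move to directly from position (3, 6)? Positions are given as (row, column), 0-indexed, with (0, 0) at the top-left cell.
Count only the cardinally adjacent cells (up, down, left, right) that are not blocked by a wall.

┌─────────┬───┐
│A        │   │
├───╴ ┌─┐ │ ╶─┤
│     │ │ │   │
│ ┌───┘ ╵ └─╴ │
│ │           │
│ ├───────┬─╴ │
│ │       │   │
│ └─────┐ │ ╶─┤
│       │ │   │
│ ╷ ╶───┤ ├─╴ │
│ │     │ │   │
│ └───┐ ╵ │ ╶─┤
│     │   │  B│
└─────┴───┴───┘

Checking passable neighbors of (3, 6):
Neighbors: (2, 6), (3, 5)
Count: 2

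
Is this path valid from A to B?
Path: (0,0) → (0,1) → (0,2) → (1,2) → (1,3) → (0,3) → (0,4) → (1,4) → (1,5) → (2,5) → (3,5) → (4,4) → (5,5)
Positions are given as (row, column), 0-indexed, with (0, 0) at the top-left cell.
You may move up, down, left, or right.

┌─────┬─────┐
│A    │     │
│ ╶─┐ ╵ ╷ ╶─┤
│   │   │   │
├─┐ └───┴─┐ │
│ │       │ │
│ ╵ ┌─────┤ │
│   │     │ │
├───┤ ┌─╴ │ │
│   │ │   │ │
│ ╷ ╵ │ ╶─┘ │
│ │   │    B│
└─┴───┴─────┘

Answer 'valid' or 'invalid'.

Checking path validity:
Result: Invalid move at step 11: cannot move from (3, 5) to (4, 4).

invalid

Correct solution:

┌─────┬─────┐
│A → ↓│↱ ↓  │
│ ╶─┐ ╵ ╷ ╶─┤
│   │↳ ↑│↳ ↓│
├─┐ └───┴─┐ │
│ │       │↓│
│ ╵ ┌─────┤ │
│   │     │↓│
├───┤ ┌─╴ │ │
│   │ │   │↓│
│ ╷ ╵ │ ╶─┘ │
│ │   │    B│
└─┴───┴─────┘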